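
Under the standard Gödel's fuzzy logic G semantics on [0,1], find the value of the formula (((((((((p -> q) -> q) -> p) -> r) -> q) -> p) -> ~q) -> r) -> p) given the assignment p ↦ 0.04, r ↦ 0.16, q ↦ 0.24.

0.04

(p -> q): 0.04 ≤ 0.24, so result = 1
((p -> q) -> q): 1 > 0.24, so result = 0.24
(((p -> q) -> q) -> p): 0.24 > 0.04, so result = 0.04
((((p -> q) -> q) -> p) -> r): 0.04 ≤ 0.16, so result = 1
(((((p -> q) -> q) -> p) -> r) -> q): 1 > 0.24, so result = 0.24
((((((p -> q) -> q) -> p) -> r) -> q) -> p): 0.24 > 0.04, so result = 0.04
~q: Gödel ¬ of 0.24 = 0 (operand ≠ 0)
(((((((p -> q) -> q) -> p) -> r) -> q) -> p) -> ~q): 0.04 > 0, so result = 0
((((((((p -> q) -> q) -> p) -> r) -> q) -> p) -> ~q) -> r): 0 ≤ 0.16, so result = 1
(((((((((p -> q) -> q) -> p) -> r) -> q) -> p) -> ~q) -> r) -> p): 1 > 0.04, so result = 0.04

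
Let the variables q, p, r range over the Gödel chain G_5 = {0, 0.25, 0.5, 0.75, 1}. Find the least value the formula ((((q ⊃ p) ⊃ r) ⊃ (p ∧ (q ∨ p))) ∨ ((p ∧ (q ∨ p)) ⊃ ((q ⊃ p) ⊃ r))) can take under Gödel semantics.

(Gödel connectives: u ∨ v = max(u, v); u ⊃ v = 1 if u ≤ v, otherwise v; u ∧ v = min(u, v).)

1.00

Every assignment gives 1. For instance at q = 0, p = 0, r = 0:
  (q ⊃ p): 0 ≤ 0, so result = 1
  ((q ⊃ p) ⊃ r): 1 > 0, so result = 0
  (q ∨ p) = max(0, 0) = 0
  (p ∧ (q ∨ p)) = min(0, 0) = 0
  (((q ⊃ p) ⊃ r) ⊃ (p ∧ (q ∨ p))): 0 ≤ 0, so result = 1
  (q ∨ p) = max(0, 0) = 0
  (p ∧ (q ∨ p)) = min(0, 0) = 0
  (q ⊃ p): 0 ≤ 0, so result = 1
  ((q ⊃ p) ⊃ r): 1 > 0, so result = 0
  ((p ∧ (q ∨ p)) ⊃ ((q ⊃ p) ⊃ r)): 0 ≤ 0, so result = 1
  ((((q ⊃ p) ⊃ r) ⊃ (p ∧ (q ∨ p))) ∨ ((p ∧ (q ∨ p)) ⊃ ((q ⊃ p) ⊃ r))) = max(1, 1) = 1
All 125 assignments give value 1 — the formula is a G_5-tautology.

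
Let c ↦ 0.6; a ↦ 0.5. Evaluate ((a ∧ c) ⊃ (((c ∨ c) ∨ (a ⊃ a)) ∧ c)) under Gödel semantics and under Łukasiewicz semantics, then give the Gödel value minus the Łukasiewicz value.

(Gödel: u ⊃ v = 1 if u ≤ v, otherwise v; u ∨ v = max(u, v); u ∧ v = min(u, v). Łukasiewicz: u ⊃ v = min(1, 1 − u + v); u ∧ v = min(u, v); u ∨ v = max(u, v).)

Gödel evaluation:
  (a ∧ c) = min(0.5, 0.6) = 0.5
  (c ∨ c) = max(0.6, 0.6) = 0.6
  (a ⊃ a): 0.5 ≤ 0.5, so result = 1
  ((c ∨ c) ∨ (a ⊃ a)) = max(0.6, 1) = 1
  (((c ∨ c) ∨ (a ⊃ a)) ∧ c) = min(1, 0.6) = 0.6
  ((a ∧ c) ⊃ (((c ∨ c) ∨ (a ⊃ a)) ∧ c)): 0.5 ≤ 0.6, so result = 1
  Gödel value = 1
Łukasiewicz evaluation:
  (a ∧ c) = min(0.5, 0.6) = 0.5
  (c ∨ c) = max(0.6, 0.6) = 0.6
  (a ⊃ a): min(1, 1 − 0.5 + 0.5) = 1
  ((c ∨ c) ∨ (a ⊃ a)) = max(0.6, 1) = 1
  (((c ∨ c) ∨ (a ⊃ a)) ∧ c) = min(1, 0.6) = 0.6
  ((a ∧ c) ⊃ (((c ∨ c) ∨ (a ⊃ a)) ∧ c)): min(1, 1 − 0.5 + 0.6) = 1
  Łukasiewicz value = 1
Difference: 1 − 1 = 0.00

0.00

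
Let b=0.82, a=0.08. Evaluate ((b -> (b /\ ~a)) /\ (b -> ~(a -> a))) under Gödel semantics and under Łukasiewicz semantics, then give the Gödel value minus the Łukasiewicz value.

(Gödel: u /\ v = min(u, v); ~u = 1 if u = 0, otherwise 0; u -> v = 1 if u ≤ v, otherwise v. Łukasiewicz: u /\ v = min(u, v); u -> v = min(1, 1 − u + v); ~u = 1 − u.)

Gödel evaluation:
  ~a: Gödel ¬ of 0.08 = 0 (operand ≠ 0)
  (b /\ ~a) = min(0.82, 0) = 0
  (b -> (b /\ ~a)): 0.82 > 0, so result = 0
  (a -> a): 0.08 ≤ 0.08, so result = 1
  ~(a -> a): Gödel ¬ of 1 = 0 (operand ≠ 0)
  (b -> ~(a -> a)): 0.82 > 0, so result = 0
  ((b -> (b /\ ~a)) /\ (b -> ~(a -> a))) = min(0, 0) = 0
  Gödel value = 0
Łukasiewicz evaluation:
  ~a: Łukasiewicz ¬ gives 1 − 0.08 = 0.92
  (b /\ ~a) = min(0.82, 0.92) = 0.82
  (b -> (b /\ ~a)): min(1, 1 − 0.82 + 0.82) = 1
  (a -> a): min(1, 1 − 0.08 + 0.08) = 1
  ~(a -> a): Łukasiewicz ¬ gives 1 − 1 = 0
  (b -> ~(a -> a)): min(1, 1 − 0.82 + 0) = 0.18
  ((b -> (b /\ ~a)) /\ (b -> ~(a -> a))) = min(1, 0.18) = 0.18
  Łukasiewicz value = 0.18
Difference: 0 − 0.18 = -0.18

-0.18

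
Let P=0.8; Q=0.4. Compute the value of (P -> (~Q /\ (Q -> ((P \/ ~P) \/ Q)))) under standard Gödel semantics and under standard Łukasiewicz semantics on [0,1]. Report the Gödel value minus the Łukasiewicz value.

-0.80

Gödel evaluation:
  ~Q: Gödel ¬ of 0.4 = 0 (operand ≠ 0)
  ~P: Gödel ¬ of 0.8 = 0 (operand ≠ 0)
  (P \/ ~P) = max(0.8, 0) = 0.8
  ((P \/ ~P) \/ Q) = max(0.8, 0.4) = 0.8
  (Q -> ((P \/ ~P) \/ Q)): 0.4 ≤ 0.8, so result = 1
  (~Q /\ (Q -> ((P \/ ~P) \/ Q))) = min(0, 1) = 0
  (P -> (~Q /\ (Q -> ((P \/ ~P) \/ Q)))): 0.8 > 0, so result = 0
  Gödel value = 0
Łukasiewicz evaluation:
  ~Q: Łukasiewicz ¬ gives 1 − 0.4 = 0.6
  ~P: Łukasiewicz ¬ gives 1 − 0.8 = 0.2
  (P \/ ~P) = max(0.8, 0.2) = 0.8
  ((P \/ ~P) \/ Q) = max(0.8, 0.4) = 0.8
  (Q -> ((P \/ ~P) \/ Q)): min(1, 1 − 0.4 + 0.8) = 1
  (~Q /\ (Q -> ((P \/ ~P) \/ Q))) = min(0.6, 1) = 0.6
  (P -> (~Q /\ (Q -> ((P \/ ~P) \/ Q)))): min(1, 1 − 0.8 + 0.6) = 0.8
  Łukasiewicz value = 0.8
Difference: 0 − 0.8 = -0.80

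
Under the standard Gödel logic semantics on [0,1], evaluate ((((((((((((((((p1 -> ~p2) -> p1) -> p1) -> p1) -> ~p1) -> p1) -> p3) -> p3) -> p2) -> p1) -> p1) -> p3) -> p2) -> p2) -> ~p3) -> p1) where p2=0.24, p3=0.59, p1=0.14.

~p2: Gödel ¬ of 0.24 = 0 (operand ≠ 0)
(p1 -> ~p2): 0.14 > 0, so result = 0
((p1 -> ~p2) -> p1): 0 ≤ 0.14, so result = 1
(((p1 -> ~p2) -> p1) -> p1): 1 > 0.14, so result = 0.14
((((p1 -> ~p2) -> p1) -> p1) -> p1): 0.14 ≤ 0.14, so result = 1
~p1: Gödel ¬ of 0.14 = 0 (operand ≠ 0)
(((((p1 -> ~p2) -> p1) -> p1) -> p1) -> ~p1): 1 > 0, so result = 0
((((((p1 -> ~p2) -> p1) -> p1) -> p1) -> ~p1) -> p1): 0 ≤ 0.14, so result = 1
(((((((p1 -> ~p2) -> p1) -> p1) -> p1) -> ~p1) -> p1) -> p3): 1 > 0.59, so result = 0.59
((((((((p1 -> ~p2) -> p1) -> p1) -> p1) -> ~p1) -> p1) -> p3) -> p3): 0.59 ≤ 0.59, so result = 1
(((((((((p1 -> ~p2) -> p1) -> p1) -> p1) -> ~p1) -> p1) -> p3) -> p3) -> p2): 1 > 0.24, so result = 0.24
((((((((((p1 -> ~p2) -> p1) -> p1) -> p1) -> ~p1) -> p1) -> p3) -> p3) -> p2) -> p1): 0.24 > 0.14, so result = 0.14
(((((((((((p1 -> ~p2) -> p1) -> p1) -> p1) -> ~p1) -> p1) -> p3) -> p3) -> p2) -> p1) -> p1): 0.14 ≤ 0.14, so result = 1
((((((((((((p1 -> ~p2) -> p1) -> p1) -> p1) -> ~p1) -> p1) -> p3) -> p3) -> p2) -> p1) -> p1) -> p3): 1 > 0.59, so result = 0.59
(((((((((((((p1 -> ~p2) -> p1) -> p1) -> p1) -> ~p1) -> p1) -> p3) -> p3) -> p2) -> p1) -> p1) -> p3) -> p2): 0.59 > 0.24, so result = 0.24
((((((((((((((p1 -> ~p2) -> p1) -> p1) -> p1) -> ~p1) -> p1) -> p3) -> p3) -> p2) -> p1) -> p1) -> p3) -> p2) -> p2): 0.24 ≤ 0.24, so result = 1
~p3: Gödel ¬ of 0.59 = 0 (operand ≠ 0)
(((((((((((((((p1 -> ~p2) -> p1) -> p1) -> p1) -> ~p1) -> p1) -> p3) -> p3) -> p2) -> p1) -> p1) -> p3) -> p2) -> p2) -> ~p3): 1 > 0, so result = 0
((((((((((((((((p1 -> ~p2) -> p1) -> p1) -> p1) -> ~p1) -> p1) -> p3) -> p3) -> p2) -> p1) -> p1) -> p3) -> p2) -> p2) -> ~p3) -> p1): 0 ≤ 0.14, so result = 1

1.00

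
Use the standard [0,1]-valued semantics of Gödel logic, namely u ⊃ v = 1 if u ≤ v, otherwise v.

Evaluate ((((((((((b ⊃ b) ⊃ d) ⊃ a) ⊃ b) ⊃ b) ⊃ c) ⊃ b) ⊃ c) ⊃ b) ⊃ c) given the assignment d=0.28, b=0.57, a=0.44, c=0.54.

0.54

(b ⊃ b): 0.57 ≤ 0.57, so result = 1
((b ⊃ b) ⊃ d): 1 > 0.28, so result = 0.28
(((b ⊃ b) ⊃ d) ⊃ a): 0.28 ≤ 0.44, so result = 1
((((b ⊃ b) ⊃ d) ⊃ a) ⊃ b): 1 > 0.57, so result = 0.57
(((((b ⊃ b) ⊃ d) ⊃ a) ⊃ b) ⊃ b): 0.57 ≤ 0.57, so result = 1
((((((b ⊃ b) ⊃ d) ⊃ a) ⊃ b) ⊃ b) ⊃ c): 1 > 0.54, so result = 0.54
(((((((b ⊃ b) ⊃ d) ⊃ a) ⊃ b) ⊃ b) ⊃ c) ⊃ b): 0.54 ≤ 0.57, so result = 1
((((((((b ⊃ b) ⊃ d) ⊃ a) ⊃ b) ⊃ b) ⊃ c) ⊃ b) ⊃ c): 1 > 0.54, so result = 0.54
(((((((((b ⊃ b) ⊃ d) ⊃ a) ⊃ b) ⊃ b) ⊃ c) ⊃ b) ⊃ c) ⊃ b): 0.54 ≤ 0.57, so result = 1
((((((((((b ⊃ b) ⊃ d) ⊃ a) ⊃ b) ⊃ b) ⊃ c) ⊃ b) ⊃ c) ⊃ b) ⊃ c): 1 > 0.54, so result = 0.54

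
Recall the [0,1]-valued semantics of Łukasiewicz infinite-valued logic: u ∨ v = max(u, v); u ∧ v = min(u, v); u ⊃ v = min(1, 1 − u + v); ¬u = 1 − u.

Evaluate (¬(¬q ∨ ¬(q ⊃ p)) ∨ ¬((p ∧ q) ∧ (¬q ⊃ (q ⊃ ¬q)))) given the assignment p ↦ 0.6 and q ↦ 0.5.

0.50

¬q: Łukasiewicz ¬ gives 1 − 0.5 = 0.5
(q ⊃ p): min(1, 1 − 0.5 + 0.6) = 1
¬(q ⊃ p): Łukasiewicz ¬ gives 1 − 1 = 0
(¬q ∨ ¬(q ⊃ p)) = max(0.5, 0) = 0.5
¬(¬q ∨ ¬(q ⊃ p)): Łukasiewicz ¬ gives 1 − 0.5 = 0.5
(p ∧ q) = min(0.6, 0.5) = 0.5
¬q: Łukasiewicz ¬ gives 1 − 0.5 = 0.5
¬q: Łukasiewicz ¬ gives 1 − 0.5 = 0.5
(q ⊃ ¬q): min(1, 1 − 0.5 + 0.5) = 1
(¬q ⊃ (q ⊃ ¬q)): min(1, 1 − 0.5 + 1) = 1
((p ∧ q) ∧ (¬q ⊃ (q ⊃ ¬q))) = min(0.5, 1) = 0.5
¬((p ∧ q) ∧ (¬q ⊃ (q ⊃ ¬q))): Łukasiewicz ¬ gives 1 − 0.5 = 0.5
(¬(¬q ∨ ¬(q ⊃ p)) ∨ ¬((p ∧ q) ∧ (¬q ⊃ (q ⊃ ¬q)))) = max(0.5, 0.5) = 0.5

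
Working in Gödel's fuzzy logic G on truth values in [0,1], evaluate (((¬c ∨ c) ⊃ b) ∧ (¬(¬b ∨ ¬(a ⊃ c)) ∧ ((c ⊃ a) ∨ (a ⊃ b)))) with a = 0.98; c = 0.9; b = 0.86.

¬c: Gödel ¬ of 0.9 = 0 (operand ≠ 0)
(¬c ∨ c) = max(0, 0.9) = 0.9
((¬c ∨ c) ⊃ b): 0.9 > 0.86, so result = 0.86
¬b: Gödel ¬ of 0.86 = 0 (operand ≠ 0)
(a ⊃ c): 0.98 > 0.9, so result = 0.9
¬(a ⊃ c): Gödel ¬ of 0.9 = 0 (operand ≠ 0)
(¬b ∨ ¬(a ⊃ c)) = max(0, 0) = 0
¬(¬b ∨ ¬(a ⊃ c)): Gödel ¬ of 0 = 1 (operand is 0)
(c ⊃ a): 0.9 ≤ 0.98, so result = 1
(a ⊃ b): 0.98 > 0.86, so result = 0.86
((c ⊃ a) ∨ (a ⊃ b)) = max(1, 0.86) = 1
(¬(¬b ∨ ¬(a ⊃ c)) ∧ ((c ⊃ a) ∨ (a ⊃ b))) = min(1, 1) = 1
(((¬c ∨ c) ⊃ b) ∧ (¬(¬b ∨ ¬(a ⊃ c)) ∧ ((c ⊃ a) ∨ (a ⊃ b)))) = min(0.86, 1) = 0.86

0.86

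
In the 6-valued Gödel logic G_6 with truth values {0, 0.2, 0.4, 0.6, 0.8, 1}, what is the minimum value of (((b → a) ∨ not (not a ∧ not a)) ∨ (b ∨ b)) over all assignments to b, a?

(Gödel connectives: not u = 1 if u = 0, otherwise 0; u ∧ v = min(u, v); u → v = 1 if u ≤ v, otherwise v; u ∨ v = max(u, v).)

0.20

The minimum is attained at b = 0.2, a = 0:
  (b → a): 0.2 > 0, so result = 0
  not a: Gödel ¬ of 0 = 1 (operand is 0)
  not a: Gödel ¬ of 0 = 1 (operand is 0)
  (not a ∧ not a) = min(1, 1) = 1
  not (not a ∧ not a): Gödel ¬ of 1 = 0 (operand ≠ 0)
  ((b → a) ∨ not (not a ∧ not a)) = max(0, 0) = 0
  (b ∨ b) = max(0.2, 0.2) = 0.2
  (((b → a) ∨ not (not a ∧ not a)) ∨ (b ∨ b)) = max(0, 0.2) = 0.2
Checking all 36 assignments confirms none give a value below 0.20.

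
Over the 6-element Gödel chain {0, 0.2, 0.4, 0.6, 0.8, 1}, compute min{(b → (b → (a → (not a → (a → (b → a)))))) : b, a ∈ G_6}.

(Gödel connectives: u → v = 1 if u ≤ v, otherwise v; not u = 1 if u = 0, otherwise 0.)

1.00

Every assignment gives 1. For instance at b = 0, a = 0:
  not a: Gödel ¬ of 0 = 1 (operand is 0)
  (b → a): 0 ≤ 0, so result = 1
  (a → (b → a)): 0 ≤ 1, so result = 1
  (not a → (a → (b → a))): 1 ≤ 1, so result = 1
  (a → (not a → (a → (b → a)))): 0 ≤ 1, so result = 1
  (b → (a → (not a → (a → (b → a))))): 0 ≤ 1, so result = 1
  (b → (b → (a → (not a → (a → (b → a)))))): 0 ≤ 1, so result = 1
All 36 assignments give value 1 — the formula is a G_6-tautology.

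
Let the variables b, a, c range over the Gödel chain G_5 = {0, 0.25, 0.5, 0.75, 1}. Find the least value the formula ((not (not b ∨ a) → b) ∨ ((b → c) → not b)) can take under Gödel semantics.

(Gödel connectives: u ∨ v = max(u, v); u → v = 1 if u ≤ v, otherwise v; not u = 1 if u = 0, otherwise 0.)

The minimum is attained at b = 0.25, a = 0, c = 0.25:
  not b: Gödel ¬ of 0.25 = 0 (operand ≠ 0)
  (not b ∨ a) = max(0, 0) = 0
  not (not b ∨ a): Gödel ¬ of 0 = 1 (operand is 0)
  (not (not b ∨ a) → b): 1 > 0.25, so result = 0.25
  (b → c): 0.25 ≤ 0.25, so result = 1
  not b: Gödel ¬ of 0.25 = 0 (operand ≠ 0)
  ((b → c) → not b): 1 > 0, so result = 0
  ((not (not b ∨ a) → b) ∨ ((b → c) → not b)) = max(0.25, 0) = 0.25
Checking all 125 assignments confirms none give a value below 0.25.

0.25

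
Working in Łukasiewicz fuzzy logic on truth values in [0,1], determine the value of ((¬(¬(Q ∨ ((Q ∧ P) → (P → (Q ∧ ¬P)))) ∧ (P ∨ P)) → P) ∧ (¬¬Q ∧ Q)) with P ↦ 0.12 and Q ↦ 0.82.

(Q ∧ P) = min(0.82, 0.12) = 0.12
¬P: Łukasiewicz ¬ gives 1 − 0.12 = 0.88
(Q ∧ ¬P) = min(0.82, 0.88) = 0.82
(P → (Q ∧ ¬P)): min(1, 1 − 0.12 + 0.82) = 1
((Q ∧ P) → (P → (Q ∧ ¬P))): min(1, 1 − 0.12 + 1) = 1
(Q ∨ ((Q ∧ P) → (P → (Q ∧ ¬P)))) = max(0.82, 1) = 1
¬(Q ∨ ((Q ∧ P) → (P → (Q ∧ ¬P)))): Łukasiewicz ¬ gives 1 − 1 = 0
(P ∨ P) = max(0.12, 0.12) = 0.12
(¬(Q ∨ ((Q ∧ P) → (P → (Q ∧ ¬P)))) ∧ (P ∨ P)) = min(0, 0.12) = 0
¬(¬(Q ∨ ((Q ∧ P) → (P → (Q ∧ ¬P)))) ∧ (P ∨ P)): Łukasiewicz ¬ gives 1 − 0 = 1
(¬(¬(Q ∨ ((Q ∧ P) → (P → (Q ∧ ¬P)))) ∧ (P ∨ P)) → P): min(1, 1 − 1 + 0.12) = 0.12
¬Q: Łukasiewicz ¬ gives 1 − 0.82 = 0.18
¬¬Q: Łukasiewicz ¬ gives 1 − 0.18 = 0.82
(¬¬Q ∧ Q) = min(0.82, 0.82) = 0.82
((¬(¬(Q ∨ ((Q ∧ P) → (P → (Q ∧ ¬P)))) ∧ (P ∨ P)) → P) ∧ (¬¬Q ∧ Q)) = min(0.12, 0.82) = 0.12

0.12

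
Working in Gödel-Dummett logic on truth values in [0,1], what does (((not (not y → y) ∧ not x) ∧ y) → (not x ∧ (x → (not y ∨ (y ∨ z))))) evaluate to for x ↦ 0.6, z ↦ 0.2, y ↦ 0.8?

not y: Gödel ¬ of 0.8 = 0 (operand ≠ 0)
(not y → y): 0 ≤ 0.8, so result = 1
not (not y → y): Gödel ¬ of 1 = 0 (operand ≠ 0)
not x: Gödel ¬ of 0.6 = 0 (operand ≠ 0)
(not (not y → y) ∧ not x) = min(0, 0) = 0
((not (not y → y) ∧ not x) ∧ y) = min(0, 0.8) = 0
not x: Gödel ¬ of 0.6 = 0 (operand ≠ 0)
not y: Gödel ¬ of 0.8 = 0 (operand ≠ 0)
(y ∨ z) = max(0.8, 0.2) = 0.8
(not y ∨ (y ∨ z)) = max(0, 0.8) = 0.8
(x → (not y ∨ (y ∨ z))): 0.6 ≤ 0.8, so result = 1
(not x ∧ (x → (not y ∨ (y ∨ z)))) = min(0, 1) = 0
(((not (not y → y) ∧ not x) ∧ y) → (not x ∧ (x → (not y ∨ (y ∨ z))))): 0 ≤ 0, so result = 1

1.00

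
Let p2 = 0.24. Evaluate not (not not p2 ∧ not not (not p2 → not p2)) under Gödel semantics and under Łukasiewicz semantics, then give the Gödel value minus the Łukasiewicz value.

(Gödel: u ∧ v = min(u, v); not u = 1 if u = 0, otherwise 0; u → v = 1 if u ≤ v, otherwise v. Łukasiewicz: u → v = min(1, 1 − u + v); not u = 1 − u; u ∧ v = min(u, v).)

Gödel evaluation:
  not p2: Gödel ¬ of 0.24 = 0 (operand ≠ 0)
  not not p2: Gödel ¬ of 0 = 1 (operand is 0)
  not p2: Gödel ¬ of 0.24 = 0 (operand ≠ 0)
  not p2: Gödel ¬ of 0.24 = 0 (operand ≠ 0)
  (not p2 → not p2): 0 ≤ 0, so result = 1
  not (not p2 → not p2): Gödel ¬ of 1 = 0 (operand ≠ 0)
  not not (not p2 → not p2): Gödel ¬ of 0 = 1 (operand is 0)
  (not not p2 ∧ not not (not p2 → not p2)) = min(1, 1) = 1
  not (not not p2 ∧ not not (not p2 → not p2)): Gödel ¬ of 1 = 0 (operand ≠ 0)
  Gödel value = 0
Łukasiewicz evaluation:
  not p2: Łukasiewicz ¬ gives 1 − 0.24 = 0.76
  not not p2: Łukasiewicz ¬ gives 1 − 0.76 = 0.24
  not p2: Łukasiewicz ¬ gives 1 − 0.24 = 0.76
  not p2: Łukasiewicz ¬ gives 1 − 0.24 = 0.76
  (not p2 → not p2): min(1, 1 − 0.76 + 0.76) = 1
  not (not p2 → not p2): Łukasiewicz ¬ gives 1 − 1 = 0
  not not (not p2 → not p2): Łukasiewicz ¬ gives 1 − 0 = 1
  (not not p2 ∧ not not (not p2 → not p2)) = min(0.24, 1) = 0.24
  not (not not p2 ∧ not not (not p2 → not p2)): Łukasiewicz ¬ gives 1 − 0.24 = 0.76
  Łukasiewicz value = 0.76
Difference: 0 − 0.76 = -0.76

-0.76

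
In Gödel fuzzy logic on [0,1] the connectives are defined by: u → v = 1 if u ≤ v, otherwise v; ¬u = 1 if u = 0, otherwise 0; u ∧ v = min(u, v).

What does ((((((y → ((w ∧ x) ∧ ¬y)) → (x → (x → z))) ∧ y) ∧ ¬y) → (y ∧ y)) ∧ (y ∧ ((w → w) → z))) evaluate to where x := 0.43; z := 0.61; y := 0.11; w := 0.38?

0.11

(w ∧ x) = min(0.38, 0.43) = 0.38
¬y: Gödel ¬ of 0.11 = 0 (operand ≠ 0)
((w ∧ x) ∧ ¬y) = min(0.38, 0) = 0
(y → ((w ∧ x) ∧ ¬y)): 0.11 > 0, so result = 0
(x → z): 0.43 ≤ 0.61, so result = 1
(x → (x → z)): 0.43 ≤ 1, so result = 1
((y → ((w ∧ x) ∧ ¬y)) → (x → (x → z))): 0 ≤ 1, so result = 1
(((y → ((w ∧ x) ∧ ¬y)) → (x → (x → z))) ∧ y) = min(1, 0.11) = 0.11
¬y: Gödel ¬ of 0.11 = 0 (operand ≠ 0)
((((y → ((w ∧ x) ∧ ¬y)) → (x → (x → z))) ∧ y) ∧ ¬y) = min(0.11, 0) = 0
(y ∧ y) = min(0.11, 0.11) = 0.11
(((((y → ((w ∧ x) ∧ ¬y)) → (x → (x → z))) ∧ y) ∧ ¬y) → (y ∧ y)): 0 ≤ 0.11, so result = 1
(w → w): 0.38 ≤ 0.38, so result = 1
((w → w) → z): 1 > 0.61, so result = 0.61
(y ∧ ((w → w) → z)) = min(0.11, 0.61) = 0.11
((((((y → ((w ∧ x) ∧ ¬y)) → (x → (x → z))) ∧ y) ∧ ¬y) → (y ∧ y)) ∧ (y ∧ ((w → w) → z))) = min(1, 0.11) = 0.11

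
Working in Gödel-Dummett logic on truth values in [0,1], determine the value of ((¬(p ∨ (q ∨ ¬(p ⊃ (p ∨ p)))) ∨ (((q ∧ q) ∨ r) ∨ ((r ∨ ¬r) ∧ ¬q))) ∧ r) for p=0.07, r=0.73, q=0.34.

0.73

(p ∨ p) = max(0.07, 0.07) = 0.07
(p ⊃ (p ∨ p)): 0.07 ≤ 0.07, so result = 1
¬(p ⊃ (p ∨ p)): Gödel ¬ of 1 = 0 (operand ≠ 0)
(q ∨ ¬(p ⊃ (p ∨ p))) = max(0.34, 0) = 0.34
(p ∨ (q ∨ ¬(p ⊃ (p ∨ p)))) = max(0.07, 0.34) = 0.34
¬(p ∨ (q ∨ ¬(p ⊃ (p ∨ p)))): Gödel ¬ of 0.34 = 0 (operand ≠ 0)
(q ∧ q) = min(0.34, 0.34) = 0.34
((q ∧ q) ∨ r) = max(0.34, 0.73) = 0.73
¬r: Gödel ¬ of 0.73 = 0 (operand ≠ 0)
(r ∨ ¬r) = max(0.73, 0) = 0.73
¬q: Gödel ¬ of 0.34 = 0 (operand ≠ 0)
((r ∨ ¬r) ∧ ¬q) = min(0.73, 0) = 0
(((q ∧ q) ∨ r) ∨ ((r ∨ ¬r) ∧ ¬q)) = max(0.73, 0) = 0.73
(¬(p ∨ (q ∨ ¬(p ⊃ (p ∨ p)))) ∨ (((q ∧ q) ∨ r) ∨ ((r ∨ ¬r) ∧ ¬q))) = max(0, 0.73) = 0.73
((¬(p ∨ (q ∨ ¬(p ⊃ (p ∨ p)))) ∨ (((q ∧ q) ∨ r) ∨ ((r ∨ ¬r) ∧ ¬q))) ∧ r) = min(0.73, 0.73) = 0.73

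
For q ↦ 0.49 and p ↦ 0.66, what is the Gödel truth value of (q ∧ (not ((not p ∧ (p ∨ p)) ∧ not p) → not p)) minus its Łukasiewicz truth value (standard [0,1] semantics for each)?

-0.49

Gödel evaluation:
  not p: Gödel ¬ of 0.66 = 0 (operand ≠ 0)
  (p ∨ p) = max(0.66, 0.66) = 0.66
  (not p ∧ (p ∨ p)) = min(0, 0.66) = 0
  not p: Gödel ¬ of 0.66 = 0 (operand ≠ 0)
  ((not p ∧ (p ∨ p)) ∧ not p) = min(0, 0) = 0
  not ((not p ∧ (p ∨ p)) ∧ not p): Gödel ¬ of 0 = 1 (operand is 0)
  not p: Gödel ¬ of 0.66 = 0 (operand ≠ 0)
  (not ((not p ∧ (p ∨ p)) ∧ not p) → not p): 1 > 0, so result = 0
  (q ∧ (not ((not p ∧ (p ∨ p)) ∧ not p) → not p)) = min(0.49, 0) = 0
  Gödel value = 0
Łukasiewicz evaluation:
  not p: Łukasiewicz ¬ gives 1 − 0.66 = 0.34
  (p ∨ p) = max(0.66, 0.66) = 0.66
  (not p ∧ (p ∨ p)) = min(0.34, 0.66) = 0.34
  not p: Łukasiewicz ¬ gives 1 − 0.66 = 0.34
  ((not p ∧ (p ∨ p)) ∧ not p) = min(0.34, 0.34) = 0.34
  not ((not p ∧ (p ∨ p)) ∧ not p): Łukasiewicz ¬ gives 1 − 0.34 = 0.66
  not p: Łukasiewicz ¬ gives 1 − 0.66 = 0.34
  (not ((not p ∧ (p ∨ p)) ∧ not p) → not p): min(1, 1 − 0.66 + 0.34) = 0.68
  (q ∧ (not ((not p ∧ (p ∨ p)) ∧ not p) → not p)) = min(0.49, 0.68) = 0.49
  Łukasiewicz value = 0.49
Difference: 0 − 0.49 = -0.49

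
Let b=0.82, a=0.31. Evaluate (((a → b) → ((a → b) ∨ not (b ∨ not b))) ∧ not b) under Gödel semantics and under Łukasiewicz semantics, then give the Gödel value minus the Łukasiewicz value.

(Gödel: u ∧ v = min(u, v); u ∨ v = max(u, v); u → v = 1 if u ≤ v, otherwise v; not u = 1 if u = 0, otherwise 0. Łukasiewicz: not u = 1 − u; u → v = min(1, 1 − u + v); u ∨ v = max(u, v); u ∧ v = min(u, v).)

Gödel evaluation:
  (a → b): 0.31 ≤ 0.82, so result = 1
  (a → b): 0.31 ≤ 0.82, so result = 1
  not b: Gödel ¬ of 0.82 = 0 (operand ≠ 0)
  (b ∨ not b) = max(0.82, 0) = 0.82
  not (b ∨ not b): Gödel ¬ of 0.82 = 0 (operand ≠ 0)
  ((a → b) ∨ not (b ∨ not b)) = max(1, 0) = 1
  ((a → b) → ((a → b) ∨ not (b ∨ not b))): 1 ≤ 1, so result = 1
  not b: Gödel ¬ of 0.82 = 0 (operand ≠ 0)
  (((a → b) → ((a → b) ∨ not (b ∨ not b))) ∧ not b) = min(1, 0) = 0
  Gödel value = 0
Łukasiewicz evaluation:
  (a → b): min(1, 1 − 0.31 + 0.82) = 1
  (a → b): min(1, 1 − 0.31 + 0.82) = 1
  not b: Łukasiewicz ¬ gives 1 − 0.82 = 0.18
  (b ∨ not b) = max(0.82, 0.18) = 0.82
  not (b ∨ not b): Łukasiewicz ¬ gives 1 − 0.82 = 0.18
  ((a → b) ∨ not (b ∨ not b)) = max(1, 0.18) = 1
  ((a → b) → ((a → b) ∨ not (b ∨ not b))): min(1, 1 − 1 + 1) = 1
  not b: Łukasiewicz ¬ gives 1 − 0.82 = 0.18
  (((a → b) → ((a → b) ∨ not (b ∨ not b))) ∧ not b) = min(1, 0.18) = 0.18
  Łukasiewicz value = 0.18
Difference: 0 − 0.18 = -0.18

-0.18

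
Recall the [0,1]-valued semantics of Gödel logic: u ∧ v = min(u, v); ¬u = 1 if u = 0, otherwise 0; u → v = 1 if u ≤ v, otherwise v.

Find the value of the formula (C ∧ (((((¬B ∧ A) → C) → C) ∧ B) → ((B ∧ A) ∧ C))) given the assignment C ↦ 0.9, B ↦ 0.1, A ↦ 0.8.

0.90

¬B: Gödel ¬ of 0.1 = 0 (operand ≠ 0)
(¬B ∧ A) = min(0, 0.8) = 0
((¬B ∧ A) → C): 0 ≤ 0.9, so result = 1
(((¬B ∧ A) → C) → C): 1 > 0.9, so result = 0.9
((((¬B ∧ A) → C) → C) ∧ B) = min(0.9, 0.1) = 0.1
(B ∧ A) = min(0.1, 0.8) = 0.1
((B ∧ A) ∧ C) = min(0.1, 0.9) = 0.1
(((((¬B ∧ A) → C) → C) ∧ B) → ((B ∧ A) ∧ C)): 0.1 ≤ 0.1, so result = 1
(C ∧ (((((¬B ∧ A) → C) → C) ∧ B) → ((B ∧ A) ∧ C))) = min(0.9, 1) = 0.9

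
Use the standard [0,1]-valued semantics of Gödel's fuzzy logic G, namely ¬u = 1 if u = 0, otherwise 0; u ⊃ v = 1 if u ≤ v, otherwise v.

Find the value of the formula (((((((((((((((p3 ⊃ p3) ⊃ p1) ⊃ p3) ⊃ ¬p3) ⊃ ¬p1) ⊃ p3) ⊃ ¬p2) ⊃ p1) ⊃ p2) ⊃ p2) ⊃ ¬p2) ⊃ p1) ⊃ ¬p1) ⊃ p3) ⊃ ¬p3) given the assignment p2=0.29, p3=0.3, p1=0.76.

0.00

(p3 ⊃ p3): 0.3 ≤ 0.3, so result = 1
((p3 ⊃ p3) ⊃ p1): 1 > 0.76, so result = 0.76
(((p3 ⊃ p3) ⊃ p1) ⊃ p3): 0.76 > 0.3, so result = 0.3
¬p3: Gödel ¬ of 0.3 = 0 (operand ≠ 0)
((((p3 ⊃ p3) ⊃ p1) ⊃ p3) ⊃ ¬p3): 0.3 > 0, so result = 0
¬p1: Gödel ¬ of 0.76 = 0 (operand ≠ 0)
(((((p3 ⊃ p3) ⊃ p1) ⊃ p3) ⊃ ¬p3) ⊃ ¬p1): 0 ≤ 0, so result = 1
((((((p3 ⊃ p3) ⊃ p1) ⊃ p3) ⊃ ¬p3) ⊃ ¬p1) ⊃ p3): 1 > 0.3, so result = 0.3
¬p2: Gödel ¬ of 0.29 = 0 (operand ≠ 0)
(((((((p3 ⊃ p3) ⊃ p1) ⊃ p3) ⊃ ¬p3) ⊃ ¬p1) ⊃ p3) ⊃ ¬p2): 0.3 > 0, so result = 0
((((((((p3 ⊃ p3) ⊃ p1) ⊃ p3) ⊃ ¬p3) ⊃ ¬p1) ⊃ p3) ⊃ ¬p2) ⊃ p1): 0 ≤ 0.76, so result = 1
(((((((((p3 ⊃ p3) ⊃ p1) ⊃ p3) ⊃ ¬p3) ⊃ ¬p1) ⊃ p3) ⊃ ¬p2) ⊃ p1) ⊃ p2): 1 > 0.29, so result = 0.29
((((((((((p3 ⊃ p3) ⊃ p1) ⊃ p3) ⊃ ¬p3) ⊃ ¬p1) ⊃ p3) ⊃ ¬p2) ⊃ p1) ⊃ p2) ⊃ p2): 0.29 ≤ 0.29, so result = 1
¬p2: Gödel ¬ of 0.29 = 0 (operand ≠ 0)
(((((((((((p3 ⊃ p3) ⊃ p1) ⊃ p3) ⊃ ¬p3) ⊃ ¬p1) ⊃ p3) ⊃ ¬p2) ⊃ p1) ⊃ p2) ⊃ p2) ⊃ ¬p2): 1 > 0, so result = 0
((((((((((((p3 ⊃ p3) ⊃ p1) ⊃ p3) ⊃ ¬p3) ⊃ ¬p1) ⊃ p3) ⊃ ¬p2) ⊃ p1) ⊃ p2) ⊃ p2) ⊃ ¬p2) ⊃ p1): 0 ≤ 0.76, so result = 1
¬p1: Gödel ¬ of 0.76 = 0 (operand ≠ 0)
(((((((((((((p3 ⊃ p3) ⊃ p1) ⊃ p3) ⊃ ¬p3) ⊃ ¬p1) ⊃ p3) ⊃ ¬p2) ⊃ p1) ⊃ p2) ⊃ p2) ⊃ ¬p2) ⊃ p1) ⊃ ¬p1): 1 > 0, so result = 0
((((((((((((((p3 ⊃ p3) ⊃ p1) ⊃ p3) ⊃ ¬p3) ⊃ ¬p1) ⊃ p3) ⊃ ¬p2) ⊃ p1) ⊃ p2) ⊃ p2) ⊃ ¬p2) ⊃ p1) ⊃ ¬p1) ⊃ p3): 0 ≤ 0.3, so result = 1
¬p3: Gödel ¬ of 0.3 = 0 (operand ≠ 0)
(((((((((((((((p3 ⊃ p3) ⊃ p1) ⊃ p3) ⊃ ¬p3) ⊃ ¬p1) ⊃ p3) ⊃ ¬p2) ⊃ p1) ⊃ p2) ⊃ p2) ⊃ ¬p2) ⊃ p1) ⊃ ¬p1) ⊃ p3) ⊃ ¬p3): 1 > 0, so result = 0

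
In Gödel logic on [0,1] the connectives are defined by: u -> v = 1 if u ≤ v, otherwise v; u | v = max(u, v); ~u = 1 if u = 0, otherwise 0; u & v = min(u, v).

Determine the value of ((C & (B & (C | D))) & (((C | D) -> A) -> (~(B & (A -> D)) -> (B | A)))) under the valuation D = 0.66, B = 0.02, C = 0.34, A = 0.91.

(C | D) = max(0.34, 0.66) = 0.66
(B & (C | D)) = min(0.02, 0.66) = 0.02
(C & (B & (C | D))) = min(0.34, 0.02) = 0.02
(C | D) = max(0.34, 0.66) = 0.66
((C | D) -> A): 0.66 ≤ 0.91, so result = 1
(A -> D): 0.91 > 0.66, so result = 0.66
(B & (A -> D)) = min(0.02, 0.66) = 0.02
~(B & (A -> D)): Gödel ¬ of 0.02 = 0 (operand ≠ 0)
(B | A) = max(0.02, 0.91) = 0.91
(~(B & (A -> D)) -> (B | A)): 0 ≤ 0.91, so result = 1
(((C | D) -> A) -> (~(B & (A -> D)) -> (B | A))): 1 ≤ 1, so result = 1
((C & (B & (C | D))) & (((C | D) -> A) -> (~(B & (A -> D)) -> (B | A)))) = min(0.02, 1) = 0.02

0.02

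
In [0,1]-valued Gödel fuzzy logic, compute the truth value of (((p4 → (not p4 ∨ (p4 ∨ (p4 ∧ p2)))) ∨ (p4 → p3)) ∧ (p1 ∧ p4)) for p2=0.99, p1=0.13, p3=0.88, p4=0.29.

0.13

not p4: Gödel ¬ of 0.29 = 0 (operand ≠ 0)
(p4 ∧ p2) = min(0.29, 0.99) = 0.29
(p4 ∨ (p4 ∧ p2)) = max(0.29, 0.29) = 0.29
(not p4 ∨ (p4 ∨ (p4 ∧ p2))) = max(0, 0.29) = 0.29
(p4 → (not p4 ∨ (p4 ∨ (p4 ∧ p2)))): 0.29 ≤ 0.29, so result = 1
(p4 → p3): 0.29 ≤ 0.88, so result = 1
((p4 → (not p4 ∨ (p4 ∨ (p4 ∧ p2)))) ∨ (p4 → p3)) = max(1, 1) = 1
(p1 ∧ p4) = min(0.13, 0.29) = 0.13
(((p4 → (not p4 ∨ (p4 ∨ (p4 ∧ p2)))) ∨ (p4 → p3)) ∧ (p1 ∧ p4)) = min(1, 0.13) = 0.13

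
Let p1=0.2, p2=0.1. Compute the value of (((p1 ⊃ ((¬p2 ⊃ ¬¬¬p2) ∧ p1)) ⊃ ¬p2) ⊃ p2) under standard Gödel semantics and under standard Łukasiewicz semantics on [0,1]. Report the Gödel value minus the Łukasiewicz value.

0.80

Gödel evaluation:
  ¬p2: Gödel ¬ of 0.1 = 0 (operand ≠ 0)
  ¬p2: Gödel ¬ of 0.1 = 0 (operand ≠ 0)
  ¬¬p2: Gödel ¬ of 0 = 1 (operand is 0)
  ¬¬¬p2: Gödel ¬ of 1 = 0 (operand ≠ 0)
  (¬p2 ⊃ ¬¬¬p2): 0 ≤ 0, so result = 1
  ((¬p2 ⊃ ¬¬¬p2) ∧ p1) = min(1, 0.2) = 0.2
  (p1 ⊃ ((¬p2 ⊃ ¬¬¬p2) ∧ p1)): 0.2 ≤ 0.2, so result = 1
  ¬p2: Gödel ¬ of 0.1 = 0 (operand ≠ 0)
  ((p1 ⊃ ((¬p2 ⊃ ¬¬¬p2) ∧ p1)) ⊃ ¬p2): 1 > 0, so result = 0
  (((p1 ⊃ ((¬p2 ⊃ ¬¬¬p2) ∧ p1)) ⊃ ¬p2) ⊃ p2): 0 ≤ 0.1, so result = 1
  Gödel value = 1
Łukasiewicz evaluation:
  ¬p2: Łukasiewicz ¬ gives 1 − 0.1 = 0.9
  ¬p2: Łukasiewicz ¬ gives 1 − 0.1 = 0.9
  ¬¬p2: Łukasiewicz ¬ gives 1 − 0.9 = 0.1
  ¬¬¬p2: Łukasiewicz ¬ gives 1 − 0.1 = 0.9
  (¬p2 ⊃ ¬¬¬p2): min(1, 1 − 0.9 + 0.9) = 1
  ((¬p2 ⊃ ¬¬¬p2) ∧ p1) = min(1, 0.2) = 0.2
  (p1 ⊃ ((¬p2 ⊃ ¬¬¬p2) ∧ p1)): min(1, 1 − 0.2 + 0.2) = 1
  ¬p2: Łukasiewicz ¬ gives 1 − 0.1 = 0.9
  ((p1 ⊃ ((¬p2 ⊃ ¬¬¬p2) ∧ p1)) ⊃ ¬p2): min(1, 1 − 1 + 0.9) = 0.9
  (((p1 ⊃ ((¬p2 ⊃ ¬¬¬p2) ∧ p1)) ⊃ ¬p2) ⊃ p2): min(1, 1 − 0.9 + 0.1) = 0.2
  Łukasiewicz value = 0.2
Difference: 1 − 0.2 = 0.80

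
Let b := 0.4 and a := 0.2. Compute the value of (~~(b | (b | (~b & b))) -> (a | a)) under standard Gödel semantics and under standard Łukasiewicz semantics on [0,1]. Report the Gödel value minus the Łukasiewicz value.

-0.60

Gödel evaluation:
  ~b: Gödel ¬ of 0.4 = 0 (operand ≠ 0)
  (~b & b) = min(0, 0.4) = 0
  (b | (~b & b)) = max(0.4, 0) = 0.4
  (b | (b | (~b & b))) = max(0.4, 0.4) = 0.4
  ~(b | (b | (~b & b))): Gödel ¬ of 0.4 = 0 (operand ≠ 0)
  ~~(b | (b | (~b & b))): Gödel ¬ of 0 = 1 (operand is 0)
  (a | a) = max(0.2, 0.2) = 0.2
  (~~(b | (b | (~b & b))) -> (a | a)): 1 > 0.2, so result = 0.2
  Gödel value = 0.2
Łukasiewicz evaluation:
  ~b: Łukasiewicz ¬ gives 1 − 0.4 = 0.6
  (~b & b) = min(0.6, 0.4) = 0.4
  (b | (~b & b)) = max(0.4, 0.4) = 0.4
  (b | (b | (~b & b))) = max(0.4, 0.4) = 0.4
  ~(b | (b | (~b & b))): Łukasiewicz ¬ gives 1 − 0.4 = 0.6
  ~~(b | (b | (~b & b))): Łukasiewicz ¬ gives 1 − 0.6 = 0.4
  (a | a) = max(0.2, 0.2) = 0.2
  (~~(b | (b | (~b & b))) -> (a | a)): min(1, 1 − 0.4 + 0.2) = 0.8
  Łukasiewicz value = 0.8
Difference: 0.2 − 0.8 = -0.60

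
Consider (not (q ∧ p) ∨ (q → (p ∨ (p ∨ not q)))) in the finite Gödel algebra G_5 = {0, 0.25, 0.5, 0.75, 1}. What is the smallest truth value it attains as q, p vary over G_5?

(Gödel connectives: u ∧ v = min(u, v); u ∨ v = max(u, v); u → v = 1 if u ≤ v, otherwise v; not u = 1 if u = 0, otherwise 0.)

0.25

The minimum is attained at q = 0.5, p = 0.25:
  (q ∧ p) = min(0.5, 0.25) = 0.25
  not (q ∧ p): Gödel ¬ of 0.25 = 0 (operand ≠ 0)
  not q: Gödel ¬ of 0.5 = 0 (operand ≠ 0)
  (p ∨ not q) = max(0.25, 0) = 0.25
  (p ∨ (p ∨ not q)) = max(0.25, 0.25) = 0.25
  (q → (p ∨ (p ∨ not q))): 0.5 > 0.25, so result = 0.25
  (not (q ∧ p) ∨ (q → (p ∨ (p ∨ not q)))) = max(0, 0.25) = 0.25
Checking all 25 assignments confirms none give a value below 0.25.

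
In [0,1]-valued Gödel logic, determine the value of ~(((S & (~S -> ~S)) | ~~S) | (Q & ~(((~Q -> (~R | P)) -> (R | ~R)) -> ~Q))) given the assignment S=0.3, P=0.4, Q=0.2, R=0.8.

~S: Gödel ¬ of 0.3 = 0 (operand ≠ 0)
~S: Gödel ¬ of 0.3 = 0 (operand ≠ 0)
(~S -> ~S): 0 ≤ 0, so result = 1
(S & (~S -> ~S)) = min(0.3, 1) = 0.3
~S: Gödel ¬ of 0.3 = 0 (operand ≠ 0)
~~S: Gödel ¬ of 0 = 1 (operand is 0)
((S & (~S -> ~S)) | ~~S) = max(0.3, 1) = 1
~Q: Gödel ¬ of 0.2 = 0 (operand ≠ 0)
~R: Gödel ¬ of 0.8 = 0 (operand ≠ 0)
(~R | P) = max(0, 0.4) = 0.4
(~Q -> (~R | P)): 0 ≤ 0.4, so result = 1
~R: Gödel ¬ of 0.8 = 0 (operand ≠ 0)
(R | ~R) = max(0.8, 0) = 0.8
((~Q -> (~R | P)) -> (R | ~R)): 1 > 0.8, so result = 0.8
~Q: Gödel ¬ of 0.2 = 0 (operand ≠ 0)
(((~Q -> (~R | P)) -> (R | ~R)) -> ~Q): 0.8 > 0, so result = 0
~(((~Q -> (~R | P)) -> (R | ~R)) -> ~Q): Gödel ¬ of 0 = 1 (operand is 0)
(Q & ~(((~Q -> (~R | P)) -> (R | ~R)) -> ~Q)) = min(0.2, 1) = 0.2
(((S & (~S -> ~S)) | ~~S) | (Q & ~(((~Q -> (~R | P)) -> (R | ~R)) -> ~Q))) = max(1, 0.2) = 1
~(((S & (~S -> ~S)) | ~~S) | (Q & ~(((~Q -> (~R | P)) -> (R | ~R)) -> ~Q))): Gödel ¬ of 1 = 0 (operand ≠ 0)

0.00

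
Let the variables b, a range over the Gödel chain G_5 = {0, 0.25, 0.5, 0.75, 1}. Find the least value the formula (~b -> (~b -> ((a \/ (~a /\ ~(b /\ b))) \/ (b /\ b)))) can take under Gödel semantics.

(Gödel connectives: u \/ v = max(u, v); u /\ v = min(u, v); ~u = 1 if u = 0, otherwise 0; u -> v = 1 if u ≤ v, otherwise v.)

The minimum is attained at b = 0, a = 0.25:
  ~b: Gödel ¬ of 0 = 1 (operand is 0)
  ~b: Gödel ¬ of 0 = 1 (operand is 0)
  ~a: Gödel ¬ of 0.25 = 0 (operand ≠ 0)
  (b /\ b) = min(0, 0) = 0
  ~(b /\ b): Gödel ¬ of 0 = 1 (operand is 0)
  (~a /\ ~(b /\ b)) = min(0, 1) = 0
  (a \/ (~a /\ ~(b /\ b))) = max(0.25, 0) = 0.25
  (b /\ b) = min(0, 0) = 0
  ((a \/ (~a /\ ~(b /\ b))) \/ (b /\ b)) = max(0.25, 0) = 0.25
  (~b -> ((a \/ (~a /\ ~(b /\ b))) \/ (b /\ b))): 1 > 0.25, so result = 0.25
  (~b -> (~b -> ((a \/ (~a /\ ~(b /\ b))) \/ (b /\ b)))): 1 > 0.25, so result = 0.25
Checking all 25 assignments confirms none give a value below 0.25.

0.25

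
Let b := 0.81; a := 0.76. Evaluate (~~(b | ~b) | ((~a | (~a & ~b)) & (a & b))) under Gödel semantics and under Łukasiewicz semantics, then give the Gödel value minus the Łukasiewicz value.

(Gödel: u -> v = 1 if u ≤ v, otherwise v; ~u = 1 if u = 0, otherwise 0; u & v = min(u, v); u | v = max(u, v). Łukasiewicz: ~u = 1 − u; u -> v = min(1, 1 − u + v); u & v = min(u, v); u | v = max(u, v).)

Gödel evaluation:
  ~b: Gödel ¬ of 0.81 = 0 (operand ≠ 0)
  (b | ~b) = max(0.81, 0) = 0.81
  ~(b | ~b): Gödel ¬ of 0.81 = 0 (operand ≠ 0)
  ~~(b | ~b): Gödel ¬ of 0 = 1 (operand is 0)
  ~a: Gödel ¬ of 0.76 = 0 (operand ≠ 0)
  ~a: Gödel ¬ of 0.76 = 0 (operand ≠ 0)
  ~b: Gödel ¬ of 0.81 = 0 (operand ≠ 0)
  (~a & ~b) = min(0, 0) = 0
  (~a | (~a & ~b)) = max(0, 0) = 0
  (a & b) = min(0.76, 0.81) = 0.76
  ((~a | (~a & ~b)) & (a & b)) = min(0, 0.76) = 0
  (~~(b | ~b) | ((~a | (~a & ~b)) & (a & b))) = max(1, 0) = 1
  Gödel value = 1
Łukasiewicz evaluation:
  ~b: Łukasiewicz ¬ gives 1 − 0.81 = 0.19
  (b | ~b) = max(0.81, 0.19) = 0.81
  ~(b | ~b): Łukasiewicz ¬ gives 1 − 0.81 = 0.19
  ~~(b | ~b): Łukasiewicz ¬ gives 1 − 0.19 = 0.81
  ~a: Łukasiewicz ¬ gives 1 − 0.76 = 0.24
  ~a: Łukasiewicz ¬ gives 1 − 0.76 = 0.24
  ~b: Łukasiewicz ¬ gives 1 − 0.81 = 0.19
  (~a & ~b) = min(0.24, 0.19) = 0.19
  (~a | (~a & ~b)) = max(0.24, 0.19) = 0.24
  (a & b) = min(0.76, 0.81) = 0.76
  ((~a | (~a & ~b)) & (a & b)) = min(0.24, 0.76) = 0.24
  (~~(b | ~b) | ((~a | (~a & ~b)) & (a & b))) = max(0.81, 0.24) = 0.81
  Łukasiewicz value = 0.81
Difference: 1 − 0.81 = 0.19

0.19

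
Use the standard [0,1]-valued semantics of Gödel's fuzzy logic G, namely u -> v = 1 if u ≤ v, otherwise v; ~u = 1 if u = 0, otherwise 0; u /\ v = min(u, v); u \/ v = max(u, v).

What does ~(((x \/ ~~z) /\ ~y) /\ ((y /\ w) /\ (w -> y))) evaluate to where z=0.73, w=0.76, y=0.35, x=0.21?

1.00

~z: Gödel ¬ of 0.73 = 0 (operand ≠ 0)
~~z: Gödel ¬ of 0 = 1 (operand is 0)
(x \/ ~~z) = max(0.21, 1) = 1
~y: Gödel ¬ of 0.35 = 0 (operand ≠ 0)
((x \/ ~~z) /\ ~y) = min(1, 0) = 0
(y /\ w) = min(0.35, 0.76) = 0.35
(w -> y): 0.76 > 0.35, so result = 0.35
((y /\ w) /\ (w -> y)) = min(0.35, 0.35) = 0.35
(((x \/ ~~z) /\ ~y) /\ ((y /\ w) /\ (w -> y))) = min(0, 0.35) = 0
~(((x \/ ~~z) /\ ~y) /\ ((y /\ w) /\ (w -> y))): Gödel ¬ of 0 = 1 (operand is 0)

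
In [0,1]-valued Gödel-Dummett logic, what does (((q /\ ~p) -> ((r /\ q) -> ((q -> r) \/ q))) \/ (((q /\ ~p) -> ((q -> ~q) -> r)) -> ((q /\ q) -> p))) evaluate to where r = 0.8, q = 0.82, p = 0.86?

~p: Gödel ¬ of 0.86 = 0 (operand ≠ 0)
(q /\ ~p) = min(0.82, 0) = 0
(r /\ q) = min(0.8, 0.82) = 0.8
(q -> r): 0.82 > 0.8, so result = 0.8
((q -> r) \/ q) = max(0.8, 0.82) = 0.82
((r /\ q) -> ((q -> r) \/ q)): 0.8 ≤ 0.82, so result = 1
((q /\ ~p) -> ((r /\ q) -> ((q -> r) \/ q))): 0 ≤ 1, so result = 1
~p: Gödel ¬ of 0.86 = 0 (operand ≠ 0)
(q /\ ~p) = min(0.82, 0) = 0
~q: Gödel ¬ of 0.82 = 0 (operand ≠ 0)
(q -> ~q): 0.82 > 0, so result = 0
((q -> ~q) -> r): 0 ≤ 0.8, so result = 1
((q /\ ~p) -> ((q -> ~q) -> r)): 0 ≤ 1, so result = 1
(q /\ q) = min(0.82, 0.82) = 0.82
((q /\ q) -> p): 0.82 ≤ 0.86, so result = 1
(((q /\ ~p) -> ((q -> ~q) -> r)) -> ((q /\ q) -> p)): 1 ≤ 1, so result = 1
(((q /\ ~p) -> ((r /\ q) -> ((q -> r) \/ q))) \/ (((q /\ ~p) -> ((q -> ~q) -> r)) -> ((q /\ q) -> p))) = max(1, 1) = 1

1.00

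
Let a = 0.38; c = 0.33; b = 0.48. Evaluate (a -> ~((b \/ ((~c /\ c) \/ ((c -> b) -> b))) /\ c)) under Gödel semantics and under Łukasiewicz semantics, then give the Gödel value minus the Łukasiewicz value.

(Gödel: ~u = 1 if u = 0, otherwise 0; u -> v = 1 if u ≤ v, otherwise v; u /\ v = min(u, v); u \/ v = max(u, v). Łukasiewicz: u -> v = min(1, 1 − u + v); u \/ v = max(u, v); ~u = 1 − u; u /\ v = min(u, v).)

-1.00

Gödel evaluation:
  ~c: Gödel ¬ of 0.33 = 0 (operand ≠ 0)
  (~c /\ c) = min(0, 0.33) = 0
  (c -> b): 0.33 ≤ 0.48, so result = 1
  ((c -> b) -> b): 1 > 0.48, so result = 0.48
  ((~c /\ c) \/ ((c -> b) -> b)) = max(0, 0.48) = 0.48
  (b \/ ((~c /\ c) \/ ((c -> b) -> b))) = max(0.48, 0.48) = 0.48
  ((b \/ ((~c /\ c) \/ ((c -> b) -> b))) /\ c) = min(0.48, 0.33) = 0.33
  ~((b \/ ((~c /\ c) \/ ((c -> b) -> b))) /\ c): Gödel ¬ of 0.33 = 0 (operand ≠ 0)
  (a -> ~((b \/ ((~c /\ c) \/ ((c -> b) -> b))) /\ c)): 0.38 > 0, so result = 0
  Gödel value = 0
Łukasiewicz evaluation:
  ~c: Łukasiewicz ¬ gives 1 − 0.33 = 0.67
  (~c /\ c) = min(0.67, 0.33) = 0.33
  (c -> b): min(1, 1 − 0.33 + 0.48) = 1
  ((c -> b) -> b): min(1, 1 − 1 + 0.48) = 0.48
  ((~c /\ c) \/ ((c -> b) -> b)) = max(0.33, 0.48) = 0.48
  (b \/ ((~c /\ c) \/ ((c -> b) -> b))) = max(0.48, 0.48) = 0.48
  ((b \/ ((~c /\ c) \/ ((c -> b) -> b))) /\ c) = min(0.48, 0.33) = 0.33
  ~((b \/ ((~c /\ c) \/ ((c -> b) -> b))) /\ c): Łukasiewicz ¬ gives 1 − 0.33 = 0.67
  (a -> ~((b \/ ((~c /\ c) \/ ((c -> b) -> b))) /\ c)): min(1, 1 − 0.38 + 0.67) = 1
  Łukasiewicz value = 1
Difference: 0 − 1 = -1.00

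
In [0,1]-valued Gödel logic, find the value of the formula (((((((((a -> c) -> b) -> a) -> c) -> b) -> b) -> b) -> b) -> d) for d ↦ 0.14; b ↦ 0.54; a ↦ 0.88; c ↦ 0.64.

(a -> c): 0.88 > 0.64, so result = 0.64
((a -> c) -> b): 0.64 > 0.54, so result = 0.54
(((a -> c) -> b) -> a): 0.54 ≤ 0.88, so result = 1
((((a -> c) -> b) -> a) -> c): 1 > 0.64, so result = 0.64
(((((a -> c) -> b) -> a) -> c) -> b): 0.64 > 0.54, so result = 0.54
((((((a -> c) -> b) -> a) -> c) -> b) -> b): 0.54 ≤ 0.54, so result = 1
(((((((a -> c) -> b) -> a) -> c) -> b) -> b) -> b): 1 > 0.54, so result = 0.54
((((((((a -> c) -> b) -> a) -> c) -> b) -> b) -> b) -> b): 0.54 ≤ 0.54, so result = 1
(((((((((a -> c) -> b) -> a) -> c) -> b) -> b) -> b) -> b) -> d): 1 > 0.14, so result = 0.14

0.14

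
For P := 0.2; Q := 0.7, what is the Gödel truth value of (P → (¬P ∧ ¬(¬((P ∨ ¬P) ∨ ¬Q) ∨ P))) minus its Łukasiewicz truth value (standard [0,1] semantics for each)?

Gödel evaluation:
  ¬P: Gödel ¬ of 0.2 = 0 (operand ≠ 0)
  ¬P: Gödel ¬ of 0.2 = 0 (operand ≠ 0)
  (P ∨ ¬P) = max(0.2, 0) = 0.2
  ¬Q: Gödel ¬ of 0.7 = 0 (operand ≠ 0)
  ((P ∨ ¬P) ∨ ¬Q) = max(0.2, 0) = 0.2
  ¬((P ∨ ¬P) ∨ ¬Q): Gödel ¬ of 0.2 = 0 (operand ≠ 0)
  (¬((P ∨ ¬P) ∨ ¬Q) ∨ P) = max(0, 0.2) = 0.2
  ¬(¬((P ∨ ¬P) ∨ ¬Q) ∨ P): Gödel ¬ of 0.2 = 0 (operand ≠ 0)
  (¬P ∧ ¬(¬((P ∨ ¬P) ∨ ¬Q) ∨ P)) = min(0, 0) = 0
  (P → (¬P ∧ ¬(¬((P ∨ ¬P) ∨ ¬Q) ∨ P))): 0.2 > 0, so result = 0
  Gödel value = 0
Łukasiewicz evaluation:
  ¬P: Łukasiewicz ¬ gives 1 − 0.2 = 0.8
  ¬P: Łukasiewicz ¬ gives 1 − 0.2 = 0.8
  (P ∨ ¬P) = max(0.2, 0.8) = 0.8
  ¬Q: Łukasiewicz ¬ gives 1 − 0.7 = 0.3
  ((P ∨ ¬P) ∨ ¬Q) = max(0.8, 0.3) = 0.8
  ¬((P ∨ ¬P) ∨ ¬Q): Łukasiewicz ¬ gives 1 − 0.8 = 0.2
  (¬((P ∨ ¬P) ∨ ¬Q) ∨ P) = max(0.2, 0.2) = 0.2
  ¬(¬((P ∨ ¬P) ∨ ¬Q) ∨ P): Łukasiewicz ¬ gives 1 − 0.2 = 0.8
  (¬P ∧ ¬(¬((P ∨ ¬P) ∨ ¬Q) ∨ P)) = min(0.8, 0.8) = 0.8
  (P → (¬P ∧ ¬(¬((P ∨ ¬P) ∨ ¬Q) ∨ P))): min(1, 1 − 0.2 + 0.8) = 1
  Łukasiewicz value = 1
Difference: 0 − 1 = -1.00

-1.00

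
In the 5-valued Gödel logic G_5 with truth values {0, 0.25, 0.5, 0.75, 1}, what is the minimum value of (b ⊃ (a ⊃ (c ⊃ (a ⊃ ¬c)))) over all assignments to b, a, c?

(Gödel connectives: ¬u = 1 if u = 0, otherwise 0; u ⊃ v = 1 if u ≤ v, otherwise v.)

The minimum is attained at b = 0.25, a = 0.25, c = 0.25:
  ¬c: Gödel ¬ of 0.25 = 0 (operand ≠ 0)
  (a ⊃ ¬c): 0.25 > 0, so result = 0
  (c ⊃ (a ⊃ ¬c)): 0.25 > 0, so result = 0
  (a ⊃ (c ⊃ (a ⊃ ¬c))): 0.25 > 0, so result = 0
  (b ⊃ (a ⊃ (c ⊃ (a ⊃ ¬c)))): 0.25 > 0, so result = 0
Checking all 125 assignments confirms none give a value below 0.00.

0.00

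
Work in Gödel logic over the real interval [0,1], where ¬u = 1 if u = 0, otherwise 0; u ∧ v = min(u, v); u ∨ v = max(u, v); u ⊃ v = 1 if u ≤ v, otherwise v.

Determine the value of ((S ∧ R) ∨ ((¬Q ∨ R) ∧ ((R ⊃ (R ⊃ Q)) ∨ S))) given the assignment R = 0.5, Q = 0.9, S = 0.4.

(S ∧ R) = min(0.4, 0.5) = 0.4
¬Q: Gödel ¬ of 0.9 = 0 (operand ≠ 0)
(¬Q ∨ R) = max(0, 0.5) = 0.5
(R ⊃ Q): 0.5 ≤ 0.9, so result = 1
(R ⊃ (R ⊃ Q)): 0.5 ≤ 1, so result = 1
((R ⊃ (R ⊃ Q)) ∨ S) = max(1, 0.4) = 1
((¬Q ∨ R) ∧ ((R ⊃ (R ⊃ Q)) ∨ S)) = min(0.5, 1) = 0.5
((S ∧ R) ∨ ((¬Q ∨ R) ∧ ((R ⊃ (R ⊃ Q)) ∨ S))) = max(0.4, 0.5) = 0.5

0.50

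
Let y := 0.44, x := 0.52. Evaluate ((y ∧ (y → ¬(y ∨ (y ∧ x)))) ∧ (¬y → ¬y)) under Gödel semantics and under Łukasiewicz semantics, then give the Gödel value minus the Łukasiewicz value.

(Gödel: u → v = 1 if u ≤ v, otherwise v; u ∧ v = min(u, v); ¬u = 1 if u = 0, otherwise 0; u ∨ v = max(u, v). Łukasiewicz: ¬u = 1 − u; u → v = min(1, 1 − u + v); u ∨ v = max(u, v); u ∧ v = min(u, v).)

Gödel evaluation:
  (y ∧ x) = min(0.44, 0.52) = 0.44
  (y ∨ (y ∧ x)) = max(0.44, 0.44) = 0.44
  ¬(y ∨ (y ∧ x)): Gödel ¬ of 0.44 = 0 (operand ≠ 0)
  (y → ¬(y ∨ (y ∧ x))): 0.44 > 0, so result = 0
  (y ∧ (y → ¬(y ∨ (y ∧ x)))) = min(0.44, 0) = 0
  ¬y: Gödel ¬ of 0.44 = 0 (operand ≠ 0)
  ¬y: Gödel ¬ of 0.44 = 0 (operand ≠ 0)
  (¬y → ¬y): 0 ≤ 0, so result = 1
  ((y ∧ (y → ¬(y ∨ (y ∧ x)))) ∧ (¬y → ¬y)) = min(0, 1) = 0
  Gödel value = 0
Łukasiewicz evaluation:
  (y ∧ x) = min(0.44, 0.52) = 0.44
  (y ∨ (y ∧ x)) = max(0.44, 0.44) = 0.44
  ¬(y ∨ (y ∧ x)): Łukasiewicz ¬ gives 1 − 0.44 = 0.56
  (y → ¬(y ∨ (y ∧ x))): min(1, 1 − 0.44 + 0.56) = 1
  (y ∧ (y → ¬(y ∨ (y ∧ x)))) = min(0.44, 1) = 0.44
  ¬y: Łukasiewicz ¬ gives 1 − 0.44 = 0.56
  ¬y: Łukasiewicz ¬ gives 1 − 0.44 = 0.56
  (¬y → ¬y): min(1, 1 − 0.56 + 0.56) = 1
  ((y ∧ (y → ¬(y ∨ (y ∧ x)))) ∧ (¬y → ¬y)) = min(0.44, 1) = 0.44
  Łukasiewicz value = 0.44
Difference: 0 − 0.44 = -0.44

-0.44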